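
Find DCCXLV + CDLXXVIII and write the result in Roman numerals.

DCCXLV = 745
CDLXXVIII = 478
745 + 478 = 1223

MCCXXIII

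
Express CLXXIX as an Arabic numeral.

CLXXIX: C=100, L=50, X=10, X=10, IX=9
100 + 50 + 10 + 10 + 9 = 179

179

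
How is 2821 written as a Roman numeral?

Convert 2821 to Roman numerals:
  2821 contains 2×1000 (MM)
  821 contains 1×500 (D)
  321 contains 3×100 (CCC)
  21 contains 2×10 (XX)
  1 contains 1×1 (I)

MMDCCCXXI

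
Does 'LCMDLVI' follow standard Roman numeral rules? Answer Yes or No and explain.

'LCMDLVI': L should not appear more than once

No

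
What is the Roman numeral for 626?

Convert 626 to Roman numerals:
  626 contains 1×500 (D)
  126 contains 1×100 (C)
  26 contains 2×10 (XX)
  6 contains 1×5 (V)
  1 contains 1×1 (I)

DCXXVI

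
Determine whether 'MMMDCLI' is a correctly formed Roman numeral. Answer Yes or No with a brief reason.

'MMMDCLI': Check the rules: uses only the symbols I, V, X, L, C, D, M; no symbol is repeated more than three times in a row; V, L and D each appear at most once; no smaller symbol precedes a larger one (values never increase from left to right). Value: M (1000) + M (1000) + M (1000) + D (500) + C (100) + L (50) + I (1) = 3651. So it is a valid standard Roman numeral.

Yes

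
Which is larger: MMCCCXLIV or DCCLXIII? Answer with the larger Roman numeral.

MMCCCXLIV = 2344
DCCLXIII = 763
2344 is larger

MMCCCXLIV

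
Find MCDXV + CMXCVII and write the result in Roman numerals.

MCDXV = 1415
CMXCVII = 997
1415 + 997 = 2412

MMCDXII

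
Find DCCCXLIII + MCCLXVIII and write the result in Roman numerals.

DCCCXLIII = 843
MCCLXVIII = 1268
843 + 1268 = 2111

MMCXI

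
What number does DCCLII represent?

DCCLII: D=500, C=100, C=100, L=50, I=1, I=1
500 + 100 + 100 + 50 + 1 + 1 = 752

752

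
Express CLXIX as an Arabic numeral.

CLXIX: C=100, L=50, X=10, IX=9
100 + 50 + 10 + 9 = 169

169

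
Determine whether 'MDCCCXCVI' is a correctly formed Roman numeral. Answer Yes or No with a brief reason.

'MDCCCXCVI': Check the rules: uses only the symbols I, V, X, L, C, D, M; no symbol is repeated more than three times in a row; V, L and D each appear at most once; the only place a smaller symbol precedes a larger one is the allowed subtractive pair XC, the symbol right after such a pair (if any) is smaller than the pair's first symbol, and otherwise the values never increase from left to right. Value: M (1000) + D (500) + C (100) + C (100) + C (100) + XC (90) + V (5) + I (1) = 1896. So it is a valid standard Roman numeral.

Yes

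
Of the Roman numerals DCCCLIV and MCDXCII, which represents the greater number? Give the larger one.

DCCCLIV = 854
MCDXCII = 1492
1492 is larger

MCDXCII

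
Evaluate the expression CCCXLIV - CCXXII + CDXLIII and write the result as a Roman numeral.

CCCXLIV = 344, CCXXII = 222, CDXLIII = 443
344 - 222 = 122
122 + 443 = 565

DLXV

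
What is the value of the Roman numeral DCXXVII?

DCXXVII: D=500, C=100, X=10, X=10, V=5, I=1, I=1
500 + 100 + 10 + 10 + 5 + 1 + 1 = 627

627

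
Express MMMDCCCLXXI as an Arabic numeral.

MMMDCCCLXXI: M=1000, M=1000, M=1000, D=500, C=100, C=100, C=100, L=50, X=10, X=10, I=1
1000 + 1000 + 1000 + 500 + 100 + 100 + 100 + 50 + 10 + 10 + 1 = 3871

3871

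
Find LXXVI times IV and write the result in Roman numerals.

LXXVI = 76
IV = 4
76 × 4 = 304

CCCIV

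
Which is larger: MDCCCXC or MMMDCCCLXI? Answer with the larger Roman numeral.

MDCCCXC = 1890
MMMDCCCLXI = 3861
3861 is larger

MMMDCCCLXI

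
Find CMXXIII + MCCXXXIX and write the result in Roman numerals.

CMXXIII = 923
MCCXXXIX = 1239
923 + 1239 = 2162

MMCLXII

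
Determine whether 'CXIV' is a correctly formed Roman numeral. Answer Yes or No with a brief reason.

'CXIV': Check the rules: uses only the symbols I, V, X, L, C, D, M; no symbol is repeated more than three times in a row; V, L and D each appear at most once; the only place a smaller symbol precedes a larger one is the allowed subtractive pair IV, the symbol right after such a pair (if any) is smaller than the pair's first symbol, and otherwise the values never increase from left to right. Value: C (100) + X (10) + IV (4) = 114. So it is a valid standard Roman numeral.

Yes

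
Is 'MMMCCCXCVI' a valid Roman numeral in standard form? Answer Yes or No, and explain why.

'MMMCCCXCVI': Check the rules: uses only the symbols I, V, X, L, C, D, M; no symbol is repeated more than three times in a row; V, L and D each appear at most once; the only place a smaller symbol precedes a larger one is the allowed subtractive pair XC, the symbol right after such a pair (if any) is smaller than the pair's first symbol, and otherwise the values never increase from left to right. Value: M (1000) + M (1000) + M (1000) + C (100) + C (100) + C (100) + XC (90) + V (5) + I (1) = 3396. So it is a valid standard Roman numeral.

Yes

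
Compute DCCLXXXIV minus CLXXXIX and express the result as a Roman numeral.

DCCLXXXIV = 784
CLXXXIX = 189
784 - 189 = 595

DXCV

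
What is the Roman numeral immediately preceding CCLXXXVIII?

CCLXXXVIII = 288, so the previous integer is 288 - 1 = 287

CCLXXXVII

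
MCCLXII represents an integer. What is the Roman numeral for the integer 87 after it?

MCCLXII = 1262
1262 + 87 = 1349

MCCCXLIX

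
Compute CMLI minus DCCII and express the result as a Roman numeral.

CMLI = 951
DCCII = 702
951 - 702 = 249

CCXLIX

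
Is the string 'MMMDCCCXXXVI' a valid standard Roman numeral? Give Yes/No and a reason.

'MMMDCCCXXXVI': Check the rules: uses only the symbols I, V, X, L, C, D, M; no symbol is repeated more than three times in a row; V, L and D each appear at most once; no smaller symbol precedes a larger one (values never increase from left to right). Value: M (1000) + M (1000) + M (1000) + D (500) + C (100) + C (100) + C (100) + X (10) + X (10) + X (10) + V (5) + I (1) = 3836. So it is a valid standard Roman numeral.

Yes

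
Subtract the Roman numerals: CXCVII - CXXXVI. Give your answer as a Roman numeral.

CXCVII = 197
CXXXVI = 136
197 - 136 = 61

LXI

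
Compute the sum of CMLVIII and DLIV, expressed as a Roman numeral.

CMLVIII = 958
DLIV = 554
958 + 554 = 1512

MDXII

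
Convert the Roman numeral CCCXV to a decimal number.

CCCXV: C=100, C=100, C=100, X=10, V=5
100 + 100 + 100 + 10 + 5 = 315

315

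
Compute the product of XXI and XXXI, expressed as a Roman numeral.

XXI = 21
XXXI = 31
21 × 31 = 651

DCLI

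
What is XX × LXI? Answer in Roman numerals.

XX = 20
LXI = 61
20 × 61 = 1220

MCCXX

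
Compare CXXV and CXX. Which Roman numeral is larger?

CXXV = 125
CXX = 120
125 is larger

CXXV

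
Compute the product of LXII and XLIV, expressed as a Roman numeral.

LXII = 62
XLIV = 44
62 × 44 = 2728

MMDCCXXVIII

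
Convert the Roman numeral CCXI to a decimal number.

CCXI: C=100, C=100, X=10, I=1
100 + 100 + 10 + 1 = 211

211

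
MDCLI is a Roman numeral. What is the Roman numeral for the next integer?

MDCLI = 1651; next is 1652

MDCLII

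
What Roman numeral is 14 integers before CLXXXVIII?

CLXXXVIII = 188
188 - 14 = 174

CLXXIV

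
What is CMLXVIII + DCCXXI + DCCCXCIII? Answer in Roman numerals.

CMLXVIII = 968, DCCXXI = 721, DCCCXCIII = 893
968 + 721 = 1689
1689 + 893 = 2582

MMDLXXXII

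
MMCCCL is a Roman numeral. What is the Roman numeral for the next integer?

MMCCCL = 2350, so the next integer is 2350 + 1 = 2351

MMCCCLI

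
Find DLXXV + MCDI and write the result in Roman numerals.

DLXXV = 575
MCDI = 1401
575 + 1401 = 1976

MCMLXXVI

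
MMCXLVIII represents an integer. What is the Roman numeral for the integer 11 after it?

MMCXLVIII = 2148
2148 + 11 = 2159

MMCLIX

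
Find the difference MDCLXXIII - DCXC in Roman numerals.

MDCLXXIII = 1673
DCXC = 690
1673 - 690 = 983

CMLXXXIII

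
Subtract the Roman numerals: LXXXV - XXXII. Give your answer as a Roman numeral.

LXXXV = 85
XXXII = 32
85 - 32 = 53

LIII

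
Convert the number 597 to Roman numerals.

Convert 597 to Roman numerals:
  597 contains 1×500 (D)
  97 contains 1×90 (XC)
  7 contains 1×5 (V)
  2 contains 2×1 (II)

DXCVII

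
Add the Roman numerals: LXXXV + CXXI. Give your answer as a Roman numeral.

LXXXV = 85
CXXI = 121
85 + 121 = 206

CCVI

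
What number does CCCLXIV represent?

CCCLXIV: C=100, C=100, C=100, L=50, X=10, IV=4
100 + 100 + 100 + 50 + 10 + 4 = 364

364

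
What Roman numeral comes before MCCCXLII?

MCCCXLII = 1342, so the previous integer is 1342 - 1 = 1341

MCCCXLI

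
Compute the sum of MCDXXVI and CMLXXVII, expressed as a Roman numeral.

MCDXXVI = 1426
CMLXXVII = 977
1426 + 977 = 2403

MMCDIII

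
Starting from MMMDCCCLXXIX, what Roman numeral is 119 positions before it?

MMMDCCCLXXIX = 3879
3879 - 119 = 3760

MMMDCCLX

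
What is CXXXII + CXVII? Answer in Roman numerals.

CXXXII = 132
CXVII = 117
132 + 117 = 249

CCXLIX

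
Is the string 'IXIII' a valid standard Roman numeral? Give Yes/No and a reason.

'IXIII': I cannot come right after the subtractive pair IX: once I is subtracted in IX, the next symbol must be smaller than I

No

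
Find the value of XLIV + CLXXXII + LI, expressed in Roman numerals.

XLIV = 44, CLXXXII = 182, LI = 51
44 + 182 = 226
226 + 51 = 277

CCLXXVII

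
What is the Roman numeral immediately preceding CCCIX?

CCCIX = 309; previous is 308

CCCVIII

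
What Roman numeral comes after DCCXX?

DCCXX = 720; next is 721

DCCXXI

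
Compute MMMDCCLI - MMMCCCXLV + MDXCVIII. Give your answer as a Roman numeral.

MMMDCCLI = 3751, MMMCCCXLV = 3345, MDXCVIII = 1598
3751 - 3345 = 406
406 + 1598 = 2004

MMIV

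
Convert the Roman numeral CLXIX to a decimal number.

CLXIX: C=100, L=50, X=10, IX=9
100 + 50 + 10 + 9 = 169

169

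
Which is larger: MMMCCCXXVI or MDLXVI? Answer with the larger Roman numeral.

MMMCCCXXVI = 3326
MDLXVI = 1566
3326 is larger

MMMCCCXXVI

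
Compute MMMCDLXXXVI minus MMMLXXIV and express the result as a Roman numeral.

MMMCDLXXXVI = 3486
MMMLXXIV = 3074
3486 - 3074 = 412

CDXII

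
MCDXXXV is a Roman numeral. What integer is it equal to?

MCDXXXV: M=1000, CD=400, X=10, X=10, X=10, V=5
1000 + 400 + 10 + 10 + 10 + 5 = 1435

1435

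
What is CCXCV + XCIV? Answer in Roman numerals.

CCXCV = 295
XCIV = 94
295 + 94 = 389

CCCLXXXIX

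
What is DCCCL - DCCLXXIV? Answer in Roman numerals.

DCCCL = 850
DCCLXXIV = 774
850 - 774 = 76

LXXVI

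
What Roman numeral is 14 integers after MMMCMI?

MMMCMI = 3901
3901 + 14 = 3915

MMMCMXV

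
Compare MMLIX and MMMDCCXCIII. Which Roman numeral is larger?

MMLIX = 2059
MMMDCCXCIII = 3793
3793 is larger

MMMDCCXCIII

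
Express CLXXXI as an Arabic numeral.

CLXXXI: C=100, L=50, X=10, X=10, X=10, I=1
100 + 50 + 10 + 10 + 10 + 1 = 181

181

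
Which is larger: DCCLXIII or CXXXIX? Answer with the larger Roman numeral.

DCCLXIII = 763
CXXXIX = 139
763 is larger

DCCLXIII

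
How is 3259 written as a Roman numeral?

Convert 3259 to Roman numerals:
  3259 contains 3×1000 (MMM)
  259 contains 2×100 (CC)
  59 contains 1×50 (L)
  9 contains 1×9 (IX)

MMMCCLIX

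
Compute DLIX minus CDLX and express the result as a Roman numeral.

DLIX = 559
CDLX = 460
559 - 460 = 99

XCIX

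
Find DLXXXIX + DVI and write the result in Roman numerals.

DLXXXIX = 589
DVI = 506
589 + 506 = 1095

MXCV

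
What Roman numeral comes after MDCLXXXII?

MDCLXXXII = 1682, so the next integer is 1682 + 1 = 1683

MDCLXXXIII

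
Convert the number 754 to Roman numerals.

Convert 754 to Roman numerals:
  754 contains 1×500 (D)
  254 contains 2×100 (CC)
  54 contains 1×50 (L)
  4 contains 1×4 (IV)

DCCLIV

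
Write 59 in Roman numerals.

Convert 59 to Roman numerals:
  59 contains 1×50 (L)
  9 contains 1×9 (IX)

LIX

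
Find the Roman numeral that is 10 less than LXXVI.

LXXVI = 76
76 - 10 = 66

LXVI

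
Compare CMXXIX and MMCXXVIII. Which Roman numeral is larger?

CMXXIX = 929
MMCXXVIII = 2128
2128 is larger

MMCXXVIII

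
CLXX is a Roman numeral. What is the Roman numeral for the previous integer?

CLXX = 170; previous is 169

CLXIX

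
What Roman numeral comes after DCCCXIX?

DCCCXIX = 819, so the next integer is 819 + 1 = 820

DCCCXX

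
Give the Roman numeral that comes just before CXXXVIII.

CXXXVIII = 138, so the previous integer is 138 - 1 = 137

CXXXVII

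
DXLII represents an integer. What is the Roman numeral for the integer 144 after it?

DXLII = 542
542 + 144 = 686

DCLXXXVI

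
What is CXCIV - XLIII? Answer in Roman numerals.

CXCIV = 194
XLIII = 43
194 - 43 = 151

CLI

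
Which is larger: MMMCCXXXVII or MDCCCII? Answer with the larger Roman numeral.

MMMCCXXXVII = 3237
MDCCCII = 1802
3237 is larger

MMMCCXXXVII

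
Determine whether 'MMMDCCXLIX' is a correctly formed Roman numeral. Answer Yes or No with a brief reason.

'MMMDCCXLIX': Check the rules: uses only the symbols I, V, X, L, C, D, M; no symbol is repeated more than three times in a row; V, L and D each appear at most once; the only places a smaller symbol precedes a larger one are the allowed subtractive pairs XL, IX, the symbol right after such a pair (if any) is smaller than the pair's first symbol, and otherwise the values never increase from left to right. Value: M (1000) + M (1000) + M (1000) + D (500) + C (100) + C (100) + XL (40) + IX (9) = 3749. So it is a valid standard Roman numeral.

Yes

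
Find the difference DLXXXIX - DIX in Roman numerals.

DLXXXIX = 589
DIX = 509
589 - 509 = 80

LXXX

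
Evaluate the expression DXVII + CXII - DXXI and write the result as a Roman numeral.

DXVII = 517, CXII = 112, DXXI = 521
517 + 112 = 629
629 - 521 = 108

CVIII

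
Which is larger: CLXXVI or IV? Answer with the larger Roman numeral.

CLXXVI = 176
IV = 4
176 is larger

CLXXVI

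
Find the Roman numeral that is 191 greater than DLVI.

DLVI = 556
556 + 191 = 747

DCCXLVII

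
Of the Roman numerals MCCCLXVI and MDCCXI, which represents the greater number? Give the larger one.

MCCCLXVI = 1366
MDCCXI = 1711
1711 is larger

MDCCXI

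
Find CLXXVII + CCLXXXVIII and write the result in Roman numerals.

CLXXVII = 177
CCLXXXVIII = 288
177 + 288 = 465

CDLXV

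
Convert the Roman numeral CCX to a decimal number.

CCX: C=100, C=100, X=10
100 + 100 + 10 = 210

210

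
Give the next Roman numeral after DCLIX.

DCLIX = 659, so the next integer is 659 + 1 = 660

DCLX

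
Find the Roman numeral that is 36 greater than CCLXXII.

CCLXXII = 272
272 + 36 = 308

CCCVIII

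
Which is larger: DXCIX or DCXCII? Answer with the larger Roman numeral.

DXCIX = 599
DCXCII = 692
692 is larger

DCXCII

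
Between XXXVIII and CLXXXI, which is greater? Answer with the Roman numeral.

XXXVIII = 38
CLXXXI = 181
181 is larger

CLXXXI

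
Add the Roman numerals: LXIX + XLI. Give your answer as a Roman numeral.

LXIX = 69
XLI = 41
69 + 41 = 110

CX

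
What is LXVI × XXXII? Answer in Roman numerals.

LXVI = 66
XXXII = 32
66 × 32 = 2112

MMCXII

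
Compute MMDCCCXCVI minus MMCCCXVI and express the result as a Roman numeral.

MMDCCCXCVI = 2896
MMCCCXVI = 2316
2896 - 2316 = 580

DLXXX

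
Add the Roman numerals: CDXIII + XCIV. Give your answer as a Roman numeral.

CDXIII = 413
XCIV = 94
413 + 94 = 507

DVII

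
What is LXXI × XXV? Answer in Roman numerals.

LXXI = 71
XXV = 25
71 × 25 = 1775

MDCCLXXV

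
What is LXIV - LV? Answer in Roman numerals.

LXIV = 64
LV = 55
64 - 55 = 9

IX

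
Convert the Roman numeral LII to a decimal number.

LII: L=50, I=1, I=1
50 + 1 + 1 = 52

52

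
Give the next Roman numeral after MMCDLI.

MMCDLI = 2451, so the next integer is 2451 + 1 = 2452

MMCDLII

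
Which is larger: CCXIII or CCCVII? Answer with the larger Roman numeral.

CCXIII = 213
CCCVII = 307
307 is larger

CCCVII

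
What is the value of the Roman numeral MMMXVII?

MMMXVII: M=1000, M=1000, M=1000, X=10, V=5, I=1, I=1
1000 + 1000 + 1000 + 10 + 5 + 1 + 1 = 3017

3017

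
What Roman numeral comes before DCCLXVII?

DCCLXVII = 767; previous is 766

DCCLXVI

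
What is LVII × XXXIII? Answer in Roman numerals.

LVII = 57
XXXIII = 33
57 × 33 = 1881

MDCCCLXXXI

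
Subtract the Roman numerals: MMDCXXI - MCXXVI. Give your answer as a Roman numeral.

MMDCXXI = 2621
MCXXVI = 1126
2621 - 1126 = 1495

MCDXCV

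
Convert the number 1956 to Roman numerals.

Convert 1956 to Roman numerals:
  1956 contains 1×1000 (M)
  956 contains 1×900 (CM)
  56 contains 1×50 (L)
  6 contains 1×5 (V)
  1 contains 1×1 (I)

MCMLVI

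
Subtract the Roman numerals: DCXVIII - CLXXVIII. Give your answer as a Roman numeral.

DCXVIII = 618
CLXXVIII = 178
618 - 178 = 440

CDXL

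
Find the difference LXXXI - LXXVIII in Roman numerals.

LXXXI = 81
LXXVIII = 78
81 - 78 = 3

III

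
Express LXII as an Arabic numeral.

LXII: L=50, X=10, I=1, I=1
50 + 10 + 1 + 1 = 62

62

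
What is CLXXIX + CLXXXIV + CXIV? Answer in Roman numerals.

CLXXIX = 179, CLXXXIV = 184, CXIV = 114
179 + 184 = 363
363 + 114 = 477

CDLXXVII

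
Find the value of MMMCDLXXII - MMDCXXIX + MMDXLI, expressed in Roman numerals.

MMMCDLXXII = 3472, MMDCXXIX = 2629, MMDXLI = 2541
3472 - 2629 = 843
843 + 2541 = 3384

MMMCCCLXXXIV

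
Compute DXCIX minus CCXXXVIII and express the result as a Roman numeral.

DXCIX = 599
CCXXXVIII = 238
599 - 238 = 361

CCCLXI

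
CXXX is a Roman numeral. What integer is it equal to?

CXXX: C=100, X=10, X=10, X=10
100 + 10 + 10 + 10 = 130

130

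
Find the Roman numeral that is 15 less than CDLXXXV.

CDLXXXV = 485
485 - 15 = 470

CDLXX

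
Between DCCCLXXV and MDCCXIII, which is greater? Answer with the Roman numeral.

DCCCLXXV = 875
MDCCXIII = 1713
1713 is larger

MDCCXIII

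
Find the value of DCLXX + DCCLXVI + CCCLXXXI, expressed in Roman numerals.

DCLXX = 670, DCCLXVI = 766, CCCLXXXI = 381
670 + 766 = 1436
1436 + 381 = 1817

MDCCCXVII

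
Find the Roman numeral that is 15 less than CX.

CX = 110
110 - 15 = 95

XCV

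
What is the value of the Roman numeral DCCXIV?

DCCXIV: D=500, C=100, C=100, X=10, IV=4
500 + 100 + 100 + 10 + 4 = 714

714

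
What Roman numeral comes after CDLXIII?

CDLXIII = 463, so the next integer is 463 + 1 = 464

CDLXIV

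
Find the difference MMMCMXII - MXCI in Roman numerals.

MMMCMXII = 3912
MXCI = 1091
3912 - 1091 = 2821

MMDCCCXXI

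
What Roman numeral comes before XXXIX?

XXXIX = 39; previous is 38

XXXVIII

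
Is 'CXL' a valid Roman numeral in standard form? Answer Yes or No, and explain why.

'CXL': Check the rules: uses only the symbols I, V, X, L, C, D, M; no symbol is repeated more than three times in a row; V, L and D each appear at most once; the only place a smaller symbol precedes a larger one is the allowed subtractive pair XL, the symbol right after such a pair (if any) is smaller than the pair's first symbol, and otherwise the values never increase from left to right. Value: C (100) + XL (40) = 140. So it is a valid standard Roman numeral.

Yes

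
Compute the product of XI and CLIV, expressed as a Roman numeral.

XI = 11
CLIV = 154
11 × 154 = 1694

MDCXCIV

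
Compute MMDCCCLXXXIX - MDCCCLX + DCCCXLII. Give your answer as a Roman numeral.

MMDCCCLXXXIX = 2889, MDCCCLX = 1860, DCCCXLII = 842
2889 - 1860 = 1029
1029 + 842 = 1871

MDCCCLXXI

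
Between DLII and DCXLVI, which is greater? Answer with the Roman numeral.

DLII = 552
DCXLVI = 646
646 is larger

DCXLVI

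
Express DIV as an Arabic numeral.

DIV: D=500, IV=4
500 + 4 = 504

504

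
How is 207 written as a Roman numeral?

Convert 207 to Roman numerals:
  207 contains 2×100 (CC)
  7 contains 1×5 (V)
  2 contains 2×1 (II)

CCVII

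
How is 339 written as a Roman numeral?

Convert 339 to Roman numerals:
  339 contains 3×100 (CCC)
  39 contains 3×10 (XXX)
  9 contains 1×9 (IX)

CCCXXXIX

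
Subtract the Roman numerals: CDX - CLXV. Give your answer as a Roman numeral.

CDX = 410
CLXV = 165
410 - 165 = 245

CCXLV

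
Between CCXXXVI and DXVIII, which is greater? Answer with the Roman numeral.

CCXXXVI = 236
DXVIII = 518
518 is larger

DXVIII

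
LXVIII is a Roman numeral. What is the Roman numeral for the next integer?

LXVIII = 68, so the next integer is 68 + 1 = 69

LXIX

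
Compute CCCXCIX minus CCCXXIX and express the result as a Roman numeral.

CCCXCIX = 399
CCCXXIX = 329
399 - 329 = 70

LXX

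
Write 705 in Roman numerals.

Convert 705 to Roman numerals:
  705 contains 1×500 (D)
  205 contains 2×100 (CC)
  5 contains 1×5 (V)

DCCV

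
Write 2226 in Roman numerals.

Convert 2226 to Roman numerals:
  2226 contains 2×1000 (MM)
  226 contains 2×100 (CC)
  26 contains 2×10 (XX)
  6 contains 1×5 (V)
  1 contains 1×1 (I)

MMCCXXVI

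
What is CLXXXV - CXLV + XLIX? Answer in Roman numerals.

CLXXXV = 185, CXLV = 145, XLIX = 49
185 - 145 = 40
40 + 49 = 89

LXXXIX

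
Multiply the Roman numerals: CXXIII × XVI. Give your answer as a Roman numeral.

CXXIII = 123
XVI = 16
123 × 16 = 1968

MCMLXVIII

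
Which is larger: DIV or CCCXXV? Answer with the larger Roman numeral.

DIV = 504
CCCXXV = 325
504 is larger

DIV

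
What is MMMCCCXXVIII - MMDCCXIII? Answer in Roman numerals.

MMMCCCXXVIII = 3328
MMDCCXIII = 2713
3328 - 2713 = 615

DCXV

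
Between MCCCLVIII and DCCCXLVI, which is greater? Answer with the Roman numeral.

MCCCLVIII = 1358
DCCCXLVI = 846
1358 is larger

MCCCLVIII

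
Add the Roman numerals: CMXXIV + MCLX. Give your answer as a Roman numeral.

CMXXIV = 924
MCLX = 1160
924 + 1160 = 2084

MMLXXXIV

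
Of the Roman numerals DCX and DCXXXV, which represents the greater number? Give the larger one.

DCX = 610
DCXXXV = 635
635 is larger

DCXXXV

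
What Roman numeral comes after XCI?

XCI = 91, so the next integer is 91 + 1 = 92

XCII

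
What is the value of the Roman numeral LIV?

LIV: L=50, IV=4
50 + 4 = 54

54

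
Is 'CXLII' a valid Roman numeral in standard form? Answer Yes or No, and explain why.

'CXLII': Check the rules: uses only the symbols I, V, X, L, C, D, M; no symbol is repeated more than three times in a row; V, L and D each appear at most once; the only place a smaller symbol precedes a larger one is the allowed subtractive pair XL, the symbol right after such a pair (if any) is smaller than the pair's first symbol, and otherwise the values never increase from left to right. Value: C (100) + XL (40) + I (1) + I (1) = 142. So it is a valid standard Roman numeral.

Yes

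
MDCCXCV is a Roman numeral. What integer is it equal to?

MDCCXCV: M=1000, D=500, C=100, C=100, XC=90, V=5
1000 + 500 + 100 + 100 + 90 + 5 = 1795

1795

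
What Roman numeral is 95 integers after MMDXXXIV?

MMDXXXIV = 2534
2534 + 95 = 2629

MMDCXXIX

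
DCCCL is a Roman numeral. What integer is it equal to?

DCCCL: D=500, C=100, C=100, C=100, L=50
500 + 100 + 100 + 100 + 50 = 850

850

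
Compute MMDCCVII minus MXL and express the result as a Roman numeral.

MMDCCVII = 2707
MXL = 1040
2707 - 1040 = 1667

MDCLXVII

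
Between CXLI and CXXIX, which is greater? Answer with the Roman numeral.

CXLI = 141
CXXIX = 129
141 is larger

CXLI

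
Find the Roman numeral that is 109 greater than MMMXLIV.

MMMXLIV = 3044
3044 + 109 = 3153

MMMCLIII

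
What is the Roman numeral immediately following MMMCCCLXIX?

MMMCCCLXIX = 3369; next is 3370

MMMCCCLXX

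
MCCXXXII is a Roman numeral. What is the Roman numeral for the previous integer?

MCCXXXII = 1232, so the previous integer is 1232 - 1 = 1231

MCCXXXI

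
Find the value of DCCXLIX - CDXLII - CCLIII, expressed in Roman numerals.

DCCXLIX = 749, CDXLII = 442, CCLIII = 253
749 - 442 = 307
307 - 253 = 54

LIV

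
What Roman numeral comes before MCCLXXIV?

MCCLXXIV = 1274; previous is 1273

MCCLXXIII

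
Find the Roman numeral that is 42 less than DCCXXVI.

DCCXXVI = 726
726 - 42 = 684

DCLXXXIV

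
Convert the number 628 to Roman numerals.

Convert 628 to Roman numerals:
  628 contains 1×500 (D)
  128 contains 1×100 (C)
  28 contains 2×10 (XX)
  8 contains 1×5 (V)
  3 contains 3×1 (III)

DCXXVIII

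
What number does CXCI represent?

CXCI: C=100, XC=90, I=1
100 + 90 + 1 = 191

191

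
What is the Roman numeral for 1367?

Convert 1367 to Roman numerals:
  1367 contains 1×1000 (M)
  367 contains 3×100 (CCC)
  67 contains 1×50 (L)
  17 contains 1×10 (X)
  7 contains 1×5 (V)
  2 contains 2×1 (II)

MCCCLXVII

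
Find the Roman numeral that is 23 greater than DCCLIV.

DCCLIV = 754
754 + 23 = 777

DCCLXXVII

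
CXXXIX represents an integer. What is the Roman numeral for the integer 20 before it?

CXXXIX = 139
139 - 20 = 119

CXIX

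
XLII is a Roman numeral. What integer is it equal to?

XLII: XL=40, I=1, I=1
40 + 1 + 1 = 42

42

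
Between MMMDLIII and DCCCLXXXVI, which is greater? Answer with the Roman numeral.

MMMDLIII = 3553
DCCCLXXXVI = 886
3553 is larger

MMMDLIII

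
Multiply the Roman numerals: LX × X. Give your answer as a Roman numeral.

LX = 60
X = 10
60 × 10 = 600

DC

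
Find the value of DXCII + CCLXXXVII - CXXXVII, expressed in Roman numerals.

DXCII = 592, CCLXXXVII = 287, CXXXVII = 137
592 + 287 = 879
879 - 137 = 742

DCCXLII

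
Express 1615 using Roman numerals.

Convert 1615 to Roman numerals:
  1615 contains 1×1000 (M)
  615 contains 1×500 (D)
  115 contains 1×100 (C)
  15 contains 1×10 (X)
  5 contains 1×5 (V)

MDCXV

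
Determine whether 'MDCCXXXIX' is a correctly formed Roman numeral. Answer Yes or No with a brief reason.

'MDCCXXXIX': Check the rules: uses only the symbols I, V, X, L, C, D, M; no symbol is repeated more than three times in a row; V, L and D each appear at most once; the only place a smaller symbol precedes a larger one is the allowed subtractive pair IX, the symbol right after such a pair (if any) is smaller than the pair's first symbol, and otherwise the values never increase from left to right. Value: M (1000) + D (500) + C (100) + C (100) + X (10) + X (10) + X (10) + IX (9) = 1739. So it is a valid standard Roman numeral.

Yes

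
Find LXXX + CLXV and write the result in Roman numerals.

LXXX = 80
CLXV = 165
80 + 165 = 245

CCXLV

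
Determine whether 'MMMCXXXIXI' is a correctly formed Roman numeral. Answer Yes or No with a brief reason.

'MMMCXXXIXI': I cannot come right after the subtractive pair IX: once I is subtracted in IX, the next symbol must be smaller than I

No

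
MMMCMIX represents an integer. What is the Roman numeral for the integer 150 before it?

MMMCMIX = 3909
3909 - 150 = 3759

MMMDCCLIX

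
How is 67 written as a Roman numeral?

Convert 67 to Roman numerals:
  67 contains 1×50 (L)
  17 contains 1×10 (X)
  7 contains 1×5 (V)
  2 contains 2×1 (II)

LXVII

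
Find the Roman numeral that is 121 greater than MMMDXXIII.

MMMDXXIII = 3523
3523 + 121 = 3644

MMMDCXLIV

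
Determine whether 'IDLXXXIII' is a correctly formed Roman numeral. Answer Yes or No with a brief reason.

'IDLXXXIII': Invalid subtractive combination: ID

No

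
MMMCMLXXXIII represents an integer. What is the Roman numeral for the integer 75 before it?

MMMCMLXXXIII = 3983
3983 - 75 = 3908

MMMCMVIII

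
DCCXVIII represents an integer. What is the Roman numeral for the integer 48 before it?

DCCXVIII = 718
718 - 48 = 670

DCLXX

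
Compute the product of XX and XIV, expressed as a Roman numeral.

XX = 20
XIV = 14
20 × 14 = 280

CCLXXX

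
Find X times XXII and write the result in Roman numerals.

X = 10
XXII = 22
10 × 22 = 220

CCXX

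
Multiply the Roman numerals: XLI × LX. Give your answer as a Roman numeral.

XLI = 41
LX = 60
41 × 60 = 2460

MMCDLX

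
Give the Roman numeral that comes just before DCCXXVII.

DCCXXVII = 727; previous is 726

DCCXXVI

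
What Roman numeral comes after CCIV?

CCIV = 204, so the next integer is 204 + 1 = 205

CCV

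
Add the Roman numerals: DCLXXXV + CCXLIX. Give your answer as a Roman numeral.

DCLXXXV = 685
CCXLIX = 249
685 + 249 = 934

CMXXXIV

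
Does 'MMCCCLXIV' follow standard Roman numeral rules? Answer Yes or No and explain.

'MMCCCLXIV': Check the rules: uses only the symbols I, V, X, L, C, D, M; no symbol is repeated more than three times in a row; V, L and D each appear at most once; the only place a smaller symbol precedes a larger one is the allowed subtractive pair IV, the symbol right after such a pair (if any) is smaller than the pair's first symbol, and otherwise the values never increase from left to right. Value: M (1000) + M (1000) + C (100) + C (100) + C (100) + L (50) + X (10) + IV (4) = 2364. So it is a valid standard Roman numeral.

Yes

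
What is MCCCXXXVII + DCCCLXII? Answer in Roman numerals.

MCCCXXXVII = 1337
DCCCLXII = 862
1337 + 862 = 2199

MMCXCIX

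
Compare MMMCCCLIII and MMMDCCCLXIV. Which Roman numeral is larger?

MMMCCCLIII = 3353
MMMDCCCLXIV = 3864
3864 is larger

MMMDCCCLXIV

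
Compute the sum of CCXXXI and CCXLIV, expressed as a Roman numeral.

CCXXXI = 231
CCXLIV = 244
231 + 244 = 475

CDLXXV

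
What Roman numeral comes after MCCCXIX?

MCCCXIX = 1319; next is 1320

MCCCXX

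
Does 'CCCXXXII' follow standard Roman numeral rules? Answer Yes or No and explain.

'CCCXXXII': Check the rules: uses only the symbols I, V, X, L, C, D, M; no symbol is repeated more than three times in a row; V, L and D each appear at most once; no smaller symbol precedes a larger one (values never increase from left to right). Value: C (100) + C (100) + C (100) + X (10) + X (10) + X (10) + I (1) + I (1) = 332. So it is a valid standard Roman numeral.

Yes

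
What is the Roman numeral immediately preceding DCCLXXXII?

DCCLXXXII = 782, so the previous integer is 782 - 1 = 781

DCCLXXXI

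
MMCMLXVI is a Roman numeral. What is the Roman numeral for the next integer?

MMCMLXVI = 2966; next is 2967

MMCMLXVII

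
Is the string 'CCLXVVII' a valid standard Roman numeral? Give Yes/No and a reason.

'CCLXVVII': V should not appear more than once

No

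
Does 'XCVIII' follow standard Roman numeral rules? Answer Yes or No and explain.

'XCVIII': Check the rules: uses only the symbols I, V, X, L, C, D, M; no symbol is repeated more than three times in a row; V, L and D each appear at most once; the only place a smaller symbol precedes a larger one is the allowed subtractive pair XC, the symbol right after such a pair (if any) is smaller than the pair's first symbol, and otherwise the values never increase from left to right. Value: XC (90) + V (5) + I (1) + I (1) + I (1) = 98. So it is a valid standard Roman numeral.

Yes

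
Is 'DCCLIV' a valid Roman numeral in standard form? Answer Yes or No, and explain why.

'DCCLIV': Check the rules: uses only the symbols I, V, X, L, C, D, M; no symbol is repeated more than three times in a row; V, L and D each appear at most once; the only place a smaller symbol precedes a larger one is the allowed subtractive pair IV, the symbol right after such a pair (if any) is smaller than the pair's first symbol, and otherwise the values never increase from left to right. Value: D (500) + C (100) + C (100) + L (50) + IV (4) = 754. So it is a valid standard Roman numeral.

Yes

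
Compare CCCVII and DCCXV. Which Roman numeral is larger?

CCCVII = 307
DCCXV = 715
715 is larger

DCCXV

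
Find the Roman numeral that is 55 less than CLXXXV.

CLXXXV = 185
185 - 55 = 130

CXXX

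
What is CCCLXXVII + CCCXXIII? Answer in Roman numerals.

CCCLXXVII = 377
CCCXXIII = 323
377 + 323 = 700

DCC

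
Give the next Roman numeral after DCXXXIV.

DCXXXIV = 634, so the next integer is 634 + 1 = 635

DCXXXV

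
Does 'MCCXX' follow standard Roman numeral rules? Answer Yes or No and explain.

'MCCXX': Check the rules: uses only the symbols I, V, X, L, C, D, M; no symbol is repeated more than three times in a row; V, L and D each appear at most once; no smaller symbol precedes a larger one (values never increase from left to right). Value: M (1000) + C (100) + C (100) + X (10) + X (10) = 1220. So it is a valid standard Roman numeral.

Yes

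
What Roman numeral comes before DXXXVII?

DXXXVII = 537; previous is 536

DXXXVI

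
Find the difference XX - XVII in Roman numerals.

XX = 20
XVII = 17
20 - 17 = 3

III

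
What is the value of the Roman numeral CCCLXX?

CCCLXX: C=100, C=100, C=100, L=50, X=10, X=10
100 + 100 + 100 + 50 + 10 + 10 = 370

370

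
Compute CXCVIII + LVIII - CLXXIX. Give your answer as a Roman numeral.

CXCVIII = 198, LVIII = 58, CLXXIX = 179
198 + 58 = 256
256 - 179 = 77

LXXVII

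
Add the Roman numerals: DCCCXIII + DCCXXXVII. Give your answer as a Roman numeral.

DCCCXIII = 813
DCCXXXVII = 737
813 + 737 = 1550

MDL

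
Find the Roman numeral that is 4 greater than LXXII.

LXXII = 72
72 + 4 = 76

LXXVI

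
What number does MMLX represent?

MMLX: M=1000, M=1000, L=50, X=10
1000 + 1000 + 50 + 10 = 2060

2060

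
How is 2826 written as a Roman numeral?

Convert 2826 to Roman numerals:
  2826 contains 2×1000 (MM)
  826 contains 1×500 (D)
  326 contains 3×100 (CCC)
  26 contains 2×10 (XX)
  6 contains 1×5 (V)
  1 contains 1×1 (I)

MMDCCCXXVI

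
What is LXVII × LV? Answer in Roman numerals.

LXVII = 67
LV = 55
67 × 55 = 3685

MMMDCLXXXV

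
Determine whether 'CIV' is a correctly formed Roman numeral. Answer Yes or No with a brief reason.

'CIV': Check the rules: uses only the symbols I, V, X, L, C, D, M; no symbol is repeated more than three times in a row; V, L and D each appear at most once; the only place a smaller symbol precedes a larger one is the allowed subtractive pair IV, the symbol right after such a pair (if any) is smaller than the pair's first symbol, and otherwise the values never increase from left to right. Value: C (100) + IV (4) = 104. So it is a valid standard Roman numeral.

Yes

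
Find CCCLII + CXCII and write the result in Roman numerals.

CCCLII = 352
CXCII = 192
352 + 192 = 544

DXLIV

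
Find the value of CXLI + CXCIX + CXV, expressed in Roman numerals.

CXLI = 141, CXCIX = 199, CXV = 115
141 + 199 = 340
340 + 115 = 455

CDLV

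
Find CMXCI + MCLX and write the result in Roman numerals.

CMXCI = 991
MCLX = 1160
991 + 1160 = 2151

MMCLI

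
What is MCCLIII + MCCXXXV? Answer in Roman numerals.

MCCLIII = 1253
MCCXXXV = 1235
1253 + 1235 = 2488

MMCDLXXXVIII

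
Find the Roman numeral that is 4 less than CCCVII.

CCCVII = 307
307 - 4 = 303

CCCIII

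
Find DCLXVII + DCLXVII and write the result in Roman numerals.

DCLXVII = 667
DCLXVII = 667
667 + 667 = 1334

MCCCXXXIV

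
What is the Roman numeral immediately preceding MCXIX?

MCXIX = 1119, so the previous integer is 1119 - 1 = 1118

MCXVIII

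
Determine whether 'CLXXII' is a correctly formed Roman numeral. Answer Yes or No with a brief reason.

'CLXXII': Check the rules: uses only the symbols I, V, X, L, C, D, M; no symbol is repeated more than three times in a row; V, L and D each appear at most once; no smaller symbol precedes a larger one (values never increase from left to right). Value: C (100) + L (50) + X (10) + X (10) + I (1) + I (1) = 172. So it is a valid standard Roman numeral.

Yes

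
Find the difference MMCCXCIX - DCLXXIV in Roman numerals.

MMCCXCIX = 2299
DCLXXIV = 674
2299 - 674 = 1625

MDCXXV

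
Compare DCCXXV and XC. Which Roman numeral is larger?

DCCXXV = 725
XC = 90
725 is larger

DCCXXV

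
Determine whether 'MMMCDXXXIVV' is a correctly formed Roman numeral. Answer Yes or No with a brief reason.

'MMMCDXXXIVV': V should not appear more than once

No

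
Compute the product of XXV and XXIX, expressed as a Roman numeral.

XXV = 25
XXIX = 29
25 × 29 = 725

DCCXXV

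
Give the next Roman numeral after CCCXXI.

CCCXXI = 321, so the next integer is 321 + 1 = 322

CCCXXII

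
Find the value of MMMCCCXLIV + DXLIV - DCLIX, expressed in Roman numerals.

MMMCCCXLIV = 3344, DXLIV = 544, DCLIX = 659
3344 + 544 = 3888
3888 - 659 = 3229

MMMCCXXIX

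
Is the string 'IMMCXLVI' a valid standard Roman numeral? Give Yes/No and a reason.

'IMMCXLVI': Invalid subtractive combination: IM

No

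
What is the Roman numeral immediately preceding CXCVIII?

CXCVIII = 198; previous is 197

CXCVII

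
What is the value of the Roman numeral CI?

CI: C=100, I=1
100 + 1 = 101

101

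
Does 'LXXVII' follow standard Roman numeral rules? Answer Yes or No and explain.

'LXXVII': Check the rules: uses only the symbols I, V, X, L, C, D, M; no symbol is repeated more than three times in a row; V, L and D each appear at most once; no smaller symbol precedes a larger one (values never increase from left to right). Value: L (50) + X (10) + X (10) + V (5) + I (1) + I (1) = 77. So it is a valid standard Roman numeral.

Yes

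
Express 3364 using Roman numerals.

Convert 3364 to Roman numerals:
  3364 contains 3×1000 (MMM)
  364 contains 3×100 (CCC)
  64 contains 1×50 (L)
  14 contains 1×10 (X)
  4 contains 1×4 (IV)

MMMCCCLXIV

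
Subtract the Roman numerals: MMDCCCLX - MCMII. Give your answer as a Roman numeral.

MMDCCCLX = 2860
MCMII = 1902
2860 - 1902 = 958

CMLVIII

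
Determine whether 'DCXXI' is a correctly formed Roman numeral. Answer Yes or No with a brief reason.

'DCXXI': Check the rules: uses only the symbols I, V, X, L, C, D, M; no symbol is repeated more than three times in a row; V, L and D each appear at most once; no smaller symbol precedes a larger one (values never increase from left to right). Value: D (500) + C (100) + X (10) + X (10) + I (1) = 621. So it is a valid standard Roman numeral.

Yes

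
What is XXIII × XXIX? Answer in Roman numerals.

XXIII = 23
XXIX = 29
23 × 29 = 667

DCLXVII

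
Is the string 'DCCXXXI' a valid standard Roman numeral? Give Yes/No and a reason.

'DCCXXXI': Check the rules: uses only the symbols I, V, X, L, C, D, M; no symbol is repeated more than three times in a row; V, L and D each appear at most once; no smaller symbol precedes a larger one (values never increase from left to right). Value: D (500) + C (100) + C (100) + X (10) + X (10) + X (10) + I (1) = 731. So it is a valid standard Roman numeral.

Yes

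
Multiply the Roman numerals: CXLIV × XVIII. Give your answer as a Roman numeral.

CXLIV = 144
XVIII = 18
144 × 18 = 2592

MMDXCII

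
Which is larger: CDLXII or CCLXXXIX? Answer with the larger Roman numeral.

CDLXII = 462
CCLXXXIX = 289
462 is larger

CDLXII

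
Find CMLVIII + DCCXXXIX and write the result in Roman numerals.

CMLVIII = 958
DCCXXXIX = 739
958 + 739 = 1697

MDCXCVII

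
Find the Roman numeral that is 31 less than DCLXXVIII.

DCLXXVIII = 678
678 - 31 = 647

DCXLVII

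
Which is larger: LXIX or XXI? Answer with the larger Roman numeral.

LXIX = 69
XXI = 21
69 is larger

LXIX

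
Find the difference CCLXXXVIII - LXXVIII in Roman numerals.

CCLXXXVIII = 288
LXXVIII = 78
288 - 78 = 210

CCX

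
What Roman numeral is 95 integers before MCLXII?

MCLXII = 1162
1162 - 95 = 1067

MLXVII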